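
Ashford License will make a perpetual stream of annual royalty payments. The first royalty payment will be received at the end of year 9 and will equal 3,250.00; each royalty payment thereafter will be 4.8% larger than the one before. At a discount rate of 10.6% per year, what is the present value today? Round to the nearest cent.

Value at end of year 8: C₁ / (r − g) = 3,250.00 / (0.106 − 0.048) = 56,034.4828
Discount to today: PV = 56,034.4828 / (1 + 0.106)^8 = 56,034.4828 / 2.238933 = 25,027.32

25027.32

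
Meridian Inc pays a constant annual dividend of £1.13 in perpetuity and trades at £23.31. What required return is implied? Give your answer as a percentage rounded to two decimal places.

4.85%

P = C/r ⇒ r = C/P = £1.13/£23.31 = 0.048477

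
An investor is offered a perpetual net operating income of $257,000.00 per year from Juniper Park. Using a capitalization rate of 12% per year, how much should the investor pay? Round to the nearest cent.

Level perpetuity: PV = C / r = $257,000.00 / 0.12 = $2,141,666.67

$2141666.67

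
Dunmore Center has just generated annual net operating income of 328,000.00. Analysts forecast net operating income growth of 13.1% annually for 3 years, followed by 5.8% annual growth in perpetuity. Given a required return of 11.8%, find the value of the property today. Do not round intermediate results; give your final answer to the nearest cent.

6994908.22

D_1 = 370968.00000
D_2 = 419564.80800
D_3 = 474527.79785
Terminal value at year 3: TV = D_3×(1+g_2)/(r−g_2) = 502050.41012/0.06 = 8367506.83539
P_0 = D_1/(1+r)^1 + D_2/(1+r)^2 + D_3/(1+r)^3 + TV/(1+r)^3
    = 331813.95349 + 335672.25527 + 339575.42103 + 5987846.59087 = 6994908.22066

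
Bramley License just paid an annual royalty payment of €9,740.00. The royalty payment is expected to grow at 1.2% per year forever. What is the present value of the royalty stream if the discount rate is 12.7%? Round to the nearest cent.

€85712.00

D₁ = D₀ × (1 + g) = €9,740.00 × 1.012 = €9,856.8800
Growing perpetuity: P = D₁ / (r − g) = €9,856.8800 / (0.127 − 0.012) = €85,712.00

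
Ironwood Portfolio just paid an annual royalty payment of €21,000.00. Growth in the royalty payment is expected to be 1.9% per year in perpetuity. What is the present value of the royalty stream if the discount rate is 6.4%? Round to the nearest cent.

D₁ = D₀ × (1 + g) = €21,000.00 × 1.019 = €21,399.0000
Growing perpetuity: P = D₁ / (r − g) = €21,399.0000 / (0.064 − 0.019) = €475,533.33

€475533.33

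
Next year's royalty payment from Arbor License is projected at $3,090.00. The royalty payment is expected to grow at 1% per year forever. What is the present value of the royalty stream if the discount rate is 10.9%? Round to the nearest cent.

Growing perpetuity: P = D₁ / (r − g) = $3,090.0000 / (0.109 − 0.01) = $31,212.12

$31212.12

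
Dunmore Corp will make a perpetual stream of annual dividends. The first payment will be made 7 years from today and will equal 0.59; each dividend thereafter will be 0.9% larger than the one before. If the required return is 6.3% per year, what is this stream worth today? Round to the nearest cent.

Value at end of year 6: C₁ / (r − g) = 0.59 / (0.063 − 0.009) = 10.9259
Discount to today: PV = 10.9259 / (1 + 0.063)^6 = 10.9259 / 1.442778 = 7.57

7.57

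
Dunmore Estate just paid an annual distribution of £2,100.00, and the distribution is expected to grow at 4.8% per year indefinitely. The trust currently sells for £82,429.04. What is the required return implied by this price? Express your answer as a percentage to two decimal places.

D₁ = £2,100.00 × 1.048 = £2,200.8000
P = D₁/(r − g) ⇒ r = D₁/P + g = £2,200.8000/£82,429.04 + 0.048 = 0.026699 + 0.048 = 0.074699

7.47%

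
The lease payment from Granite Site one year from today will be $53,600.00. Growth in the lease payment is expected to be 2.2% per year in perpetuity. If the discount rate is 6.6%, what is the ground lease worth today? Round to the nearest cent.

$1218181.82

Growing perpetuity: P = D₁ / (r − g) = $53,600.0000 / (0.066 − 0.022) = $1,218,181.82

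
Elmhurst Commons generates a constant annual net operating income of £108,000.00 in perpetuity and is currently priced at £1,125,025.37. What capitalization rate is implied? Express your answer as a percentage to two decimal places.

9.60%

P = C/r ⇒ r = C/P = £108,000.00/£1,125,025.37 = 0.095998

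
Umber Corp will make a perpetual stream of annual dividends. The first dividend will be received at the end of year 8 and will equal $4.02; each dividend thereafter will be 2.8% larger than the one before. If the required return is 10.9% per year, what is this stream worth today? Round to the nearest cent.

$24.06

Value at end of year 7: C₁ / (r − g) = $4.02 / (0.109 − 0.028) = $49.6296
Discount to today: PV = $49.6296 / (1 + 0.109)^7 = $49.6296 / 2.063103 = $24.06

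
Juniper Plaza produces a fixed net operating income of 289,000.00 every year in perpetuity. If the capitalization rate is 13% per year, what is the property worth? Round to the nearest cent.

Level perpetuity: PV = C / r = 289,000.00 / 0.13 = 2,223,076.92

2223076.92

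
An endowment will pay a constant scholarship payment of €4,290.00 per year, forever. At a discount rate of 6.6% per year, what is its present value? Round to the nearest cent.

€65000.00

Level perpetuity: PV = C / r = €4,290.00 / 0.066 = €65,000.00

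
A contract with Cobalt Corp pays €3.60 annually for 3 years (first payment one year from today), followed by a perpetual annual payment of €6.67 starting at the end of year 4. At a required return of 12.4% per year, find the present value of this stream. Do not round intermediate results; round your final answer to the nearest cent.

PV of 3-year annuity: €3.60 × [1 − (1+0.124)^−3] / 0.124 = 8.58750
Perpetuity value at year 3: €6.67 / 0.124 = 53.79032
PV of perpetuity: 53.79032 / (1+0.124)^3 = 37.87959
Total PV = 8.58750 + 37.87959 = 46.46709

€46.47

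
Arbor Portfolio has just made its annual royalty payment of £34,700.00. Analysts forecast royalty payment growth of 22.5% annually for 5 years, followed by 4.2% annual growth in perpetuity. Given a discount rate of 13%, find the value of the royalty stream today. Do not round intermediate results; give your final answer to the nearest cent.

D_1 = 42507.50000
D_2 = 52071.68750
D_3 = 63787.81719
D_4 = 78140.07605
D_5 = 95721.59317
Terminal value at year 5: TV = D_5×(1+g_2)/(r−g_2) = 99741.90008/0.088 = 1133430.68273
P_0 = D_1/(1+r)^1 + D_2/(1+r)^2 + D_3/(1+r)^3 + D_4/(1+r)^4 + D_5/(1+r)^5 + TV/(1+r)^5
    = 37617.25664 + 40779.76936 + 44208.15705 + 47924.77203 + 51953.84578 + 615180.76482 = 837664.56568

£837664.57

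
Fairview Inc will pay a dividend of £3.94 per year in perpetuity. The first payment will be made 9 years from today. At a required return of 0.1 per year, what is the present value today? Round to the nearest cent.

£18.38

Value at end of year 8: C / r = £3.94 / 0.1 = £39.4000
Discount to today: PV = £39.4000 / (1 + 0.1)^8 = £39.4000 / 2.143589 = £18.38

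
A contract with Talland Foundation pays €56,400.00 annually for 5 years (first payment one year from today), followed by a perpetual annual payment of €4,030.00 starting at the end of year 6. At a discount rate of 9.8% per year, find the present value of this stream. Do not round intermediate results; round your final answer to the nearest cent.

PV of 5-year annuity: €56,400.00 × [1 − (1+0.098)^−5] / 0.098 = 214897.24655
Perpetuity value at year 5: €4,030.00 / 0.098 = 41122.44898
PV of perpetuity: 41122.44898 / (1+0.098)^5 = 25767.20246
Total PV = 214897.24655 + 25767.20246 = 240664.44901

€240664.45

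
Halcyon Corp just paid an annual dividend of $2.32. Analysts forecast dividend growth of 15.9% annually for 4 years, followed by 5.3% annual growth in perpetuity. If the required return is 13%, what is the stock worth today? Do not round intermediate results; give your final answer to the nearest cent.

D_1 = 2.68888
D_2 = 3.11641
D_3 = 3.61192
D_4 = 4.18622
Terminal value at year 4: TV = D_4×(1+g_2)/(r−g_2) = 4.40809/0.077 = 57.24788
P_0 = D_1/(1+r)^1 + D_2/(1+r)^2 + D_3/(1+r)^3 + D_4/(1+r)^4 + TV/(1+r)^4
    = 2.37954 + 2.44061 + 2.50324 + 2.56749 + 35.11119 = 45.00207

$45.00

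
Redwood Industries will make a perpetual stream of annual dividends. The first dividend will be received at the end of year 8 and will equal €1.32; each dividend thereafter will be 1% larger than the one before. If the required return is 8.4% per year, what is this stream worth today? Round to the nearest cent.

€10.14

Value at end of year 7: C₁ / (r − g) = €1.32 / (0.084 − 0.01) = €17.8378
Discount to today: PV = €17.8378 / (1 + 0.084)^7 = €17.8378 / 1.758754 = €10.14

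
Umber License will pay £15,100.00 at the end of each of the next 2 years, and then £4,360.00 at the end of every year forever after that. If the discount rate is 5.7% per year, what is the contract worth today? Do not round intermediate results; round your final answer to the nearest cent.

£96264.96

PV of 2-year annuity: £15,100.00 × [1 − (1+0.057)^−2] / 0.057 = 27801.05420
Perpetuity value at year 2: £4,360.00 / 0.057 = 76491.22807
PV of perpetuity: 76491.22807 / (1+0.057)^2 = 68463.90381
Total PV = 27801.05420 + 68463.90381 = 96264.95801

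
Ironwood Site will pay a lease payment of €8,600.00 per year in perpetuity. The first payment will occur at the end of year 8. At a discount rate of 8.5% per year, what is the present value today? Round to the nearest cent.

Value at end of year 7: C / r = €8,600.00 / 0.085 = €101,176.4706
Discount to today: PV = €101,176.4706 / (1 + 0.085)^7 = €101,176.4706 / 1.770142 = €57,157.25

€57157.25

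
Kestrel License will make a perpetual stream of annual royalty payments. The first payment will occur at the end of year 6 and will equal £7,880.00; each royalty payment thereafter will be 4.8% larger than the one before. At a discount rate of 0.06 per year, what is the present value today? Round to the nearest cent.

£490699.53

Value at end of year 5: C₁ / (r − g) = £7,880.00 / (0.06 − 0.048) = £656,666.6667
Discount to today: PV = £656,666.6667 / (1 + 0.06)^5 = £656,666.6667 / 1.338226 = £490,699.53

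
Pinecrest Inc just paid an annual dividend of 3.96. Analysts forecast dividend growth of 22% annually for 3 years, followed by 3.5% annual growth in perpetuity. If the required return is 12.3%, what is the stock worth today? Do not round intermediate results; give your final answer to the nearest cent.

73.77

D_1 = 4.83120
D_2 = 5.89406
D_3 = 7.19076
Terminal value at year 3: TV = D_3×(1+g_2)/(r−g_2) = 7.44243/0.088 = 84.57312
P_0 = D_1/(1+r)^1 + D_2/(1+r)^2 + D_3/(1+r)^3 + TV/(1+r)^3
    = 4.30205 + 4.67364 + 5.07733 + 59.71633 = 73.76935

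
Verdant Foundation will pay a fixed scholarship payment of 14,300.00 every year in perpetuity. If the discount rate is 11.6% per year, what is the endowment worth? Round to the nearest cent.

Level perpetuity: PV = C / r = 14,300.00 / 0.116 = 123,275.86

123275.86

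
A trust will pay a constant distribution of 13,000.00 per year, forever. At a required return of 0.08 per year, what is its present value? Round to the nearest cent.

Level perpetuity: PV = C / r = 13,000.00 / 0.08 = 162,500.00

162500.00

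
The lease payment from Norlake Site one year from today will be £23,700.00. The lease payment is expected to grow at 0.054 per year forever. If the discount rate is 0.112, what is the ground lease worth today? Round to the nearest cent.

£408620.69

Growing perpetuity: P = D₁ / (r − g) = £23,700.0000 / (0.112 − 0.054) = £408,620.69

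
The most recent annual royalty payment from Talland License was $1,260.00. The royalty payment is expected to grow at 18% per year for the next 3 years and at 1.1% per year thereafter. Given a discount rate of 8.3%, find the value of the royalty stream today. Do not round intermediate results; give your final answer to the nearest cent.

$27383.40

D_1 = 1486.80000
D_2 = 1754.42400
D_3 = 2070.22032
Terminal value at year 3: TV = D_3×(1+g_2)/(r−g_2) = 2092.99274/0.072 = 29069.34366
P_0 = D_1/(1+r)^1 + D_2/(1+r)^2 + D_3/(1+r)^3 + TV/(1+r)^3
    = 1372.85319 + 1495.81418 + 1629.78831 + 22884.94412 = 27383.39979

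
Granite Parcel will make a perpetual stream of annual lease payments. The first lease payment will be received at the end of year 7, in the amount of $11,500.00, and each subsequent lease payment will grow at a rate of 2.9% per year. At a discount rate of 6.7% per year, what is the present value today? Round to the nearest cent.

Value at end of year 6: C₁ / (r − g) = $11,500.00 / (0.067 − 0.029) = $302,631.5789
Discount to today: PV = $302,631.5789 / (1 + 0.067)^6 = $302,631.5789 / 1.475661 = $205,082.09

$205082.09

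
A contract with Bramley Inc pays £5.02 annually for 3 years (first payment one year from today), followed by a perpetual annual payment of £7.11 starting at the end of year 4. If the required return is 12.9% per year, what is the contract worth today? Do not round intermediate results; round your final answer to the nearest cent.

£50.17

PV of 3-year annuity: £5.02 × [1 − (1+0.129)^−3] / 0.129 = 11.87314
Perpetuity value at year 3: £7.11 / 0.129 = 55.11628
PV of perpetuity: 55.11628 / (1+0.129)^3 = 38.29994
Total PV = 11.87314 + 38.29994 = 50.17308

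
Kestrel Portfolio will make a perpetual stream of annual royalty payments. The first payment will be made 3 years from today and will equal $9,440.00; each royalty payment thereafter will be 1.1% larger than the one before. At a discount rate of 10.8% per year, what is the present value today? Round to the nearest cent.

$79272.17

Value at end of year 2: C₁ / (r − g) = $9,440.00 / (0.108 − 0.011) = $97,319.5876
Discount to today: PV = $97,319.5876 / (1 + 0.108)^2 = $97,319.5876 / 1.227664 = $79,272.17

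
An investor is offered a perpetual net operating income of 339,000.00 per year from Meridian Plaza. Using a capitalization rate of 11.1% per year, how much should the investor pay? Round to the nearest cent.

3054054.05

Level perpetuity: PV = C / r = 339,000.00 / 0.111 = 3,054,054.05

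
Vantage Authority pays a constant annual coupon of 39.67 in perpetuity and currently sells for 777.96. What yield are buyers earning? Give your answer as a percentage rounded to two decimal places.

P = C/r ⇒ r = C/P = 39.67/777.96 = 0.050992

5.10%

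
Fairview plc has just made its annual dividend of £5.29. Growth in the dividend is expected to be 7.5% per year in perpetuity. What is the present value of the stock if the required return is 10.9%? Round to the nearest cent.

D₁ = D₀ × (1 + g) = £5.29 × 1.075 = £5.6868
Growing perpetuity: P = D₁ / (r − g) = £5.6868 / (0.109 − 0.075) = £167.26

£167.26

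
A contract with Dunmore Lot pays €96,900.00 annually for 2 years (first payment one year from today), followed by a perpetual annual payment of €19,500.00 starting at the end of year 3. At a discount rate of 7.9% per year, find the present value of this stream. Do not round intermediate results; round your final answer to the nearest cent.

PV of 2-year annuity: €96,900.00 × [1 − (1+0.079)^−2] / 0.079 = 173035.56566
Perpetuity value at year 2: €19,500.00 / 0.079 = 246835.44304
PV of perpetuity: 246835.44304 / (1+0.079)^2 = 212014.04438
Total PV = 173035.56566 + 212014.04438 = 385049.61004

€385049.61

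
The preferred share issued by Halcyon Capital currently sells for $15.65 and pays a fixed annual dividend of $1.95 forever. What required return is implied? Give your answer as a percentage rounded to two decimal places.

12.46%

P = C/r ⇒ r = C/P = $1.95/$15.65 = 0.124601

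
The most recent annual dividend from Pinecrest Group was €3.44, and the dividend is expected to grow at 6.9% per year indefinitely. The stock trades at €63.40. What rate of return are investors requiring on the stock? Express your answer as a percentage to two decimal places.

12.70%

D₁ = €3.44 × 1.069 = €3.6774
P = D₁/(r − g) ⇒ r = D₁/P + g = €3.6774/€63.40 + 0.069 = 0.058003 + 0.069 = 0.127003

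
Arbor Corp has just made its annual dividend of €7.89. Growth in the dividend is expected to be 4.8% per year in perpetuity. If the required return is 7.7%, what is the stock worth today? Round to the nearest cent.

€285.13

D₁ = D₀ × (1 + g) = €7.89 × 1.048 = €8.2687
Growing perpetuity: P = D₁ / (r − g) = €8.2687 / (0.077 − 0.048) = €285.13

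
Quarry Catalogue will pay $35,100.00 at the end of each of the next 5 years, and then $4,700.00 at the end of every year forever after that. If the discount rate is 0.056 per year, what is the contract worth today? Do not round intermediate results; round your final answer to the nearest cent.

PV of 5-year annuity: $35,100.00 × [1 − (1+0.056)^−5] / 0.056 = 149476.85156
Perpetuity value at year 5: $4,700.00 / 0.056 = 83928.57143
PV of perpetuity: 83928.57143 / (1+0.056)^5 = 63913.15256
Total PV = 149476.85156 + 63913.15256 = 213390.00412

$213390.00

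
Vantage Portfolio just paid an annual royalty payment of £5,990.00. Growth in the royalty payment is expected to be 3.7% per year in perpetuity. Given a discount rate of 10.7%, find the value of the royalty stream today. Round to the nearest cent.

£88737.57

D₁ = D₀ × (1 + g) = £5,990.00 × 1.037 = £6,211.6300
Growing perpetuity: P = D₁ / (r − g) = £6,211.6300 / (0.107 − 0.037) = £88,737.57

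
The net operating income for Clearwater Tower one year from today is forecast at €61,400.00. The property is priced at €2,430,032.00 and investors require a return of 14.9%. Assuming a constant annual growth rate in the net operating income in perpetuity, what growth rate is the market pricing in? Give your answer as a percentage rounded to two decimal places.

P = D₁/(r−g) ⇒ g = r − D₁/P = 0.149 − €61,400.00/€2,430,032.00 = 0.123733

12.37%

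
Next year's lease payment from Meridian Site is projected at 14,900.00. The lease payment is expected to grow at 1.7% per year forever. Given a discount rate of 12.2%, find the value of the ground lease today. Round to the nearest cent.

141904.76

Growing perpetuity: P = D₁ / (r − g) = 14,900.0000 / (0.122 − 0.017) = 141,904.76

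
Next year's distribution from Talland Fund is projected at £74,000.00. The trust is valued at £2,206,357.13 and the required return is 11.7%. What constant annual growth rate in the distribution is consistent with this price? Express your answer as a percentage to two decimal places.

8.35%

P = D₁/(r−g) ⇒ g = r − D₁/P = 0.117 − £74,000.00/£2,206,357.13 = 0.083461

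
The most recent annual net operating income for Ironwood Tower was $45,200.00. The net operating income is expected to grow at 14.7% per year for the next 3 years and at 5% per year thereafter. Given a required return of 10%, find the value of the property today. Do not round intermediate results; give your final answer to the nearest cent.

D_1 = 51844.40000
D_2 = 59465.52680
D_3 = 68206.95924
Terminal value at year 3: TV = D_3×(1+g_2)/(r−g_2) = 71617.30720/0.05 = 1432346.14403
P_0 = D_1/(1+r)^1 + D_2/(1+r)^2 + D_3/(1+r)^3 + TV/(1+r)^3
    = 47131.27273 + 49145.06347 + 51244.89800 + 1076142.85803 = 1223664.09222

$1223664.09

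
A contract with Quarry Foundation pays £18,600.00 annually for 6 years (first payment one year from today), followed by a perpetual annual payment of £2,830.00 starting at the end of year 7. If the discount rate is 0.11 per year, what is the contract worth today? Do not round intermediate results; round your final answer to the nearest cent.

£92442.85

PV of 6-year annuity: £18,600.00 × [1 − (1+0.11)^−6] / 0.11 = 78688.00408
Perpetuity value at year 6: £2,830.00 / 0.11 = 25727.27273
PV of perpetuity: 25727.27273 / (1+0.11)^6 = 13754.85060
Total PV = 78688.00408 + 13754.85060 = 92442.85468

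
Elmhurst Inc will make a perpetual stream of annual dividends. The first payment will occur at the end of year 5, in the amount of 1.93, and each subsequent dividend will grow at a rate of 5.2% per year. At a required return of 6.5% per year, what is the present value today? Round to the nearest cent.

115.40

Value at end of year 4: C₁ / (r − g) = 1.93 / (0.065 − 0.052) = 148.4615
Discount to today: PV = 148.4615 / (1 + 0.065)^4 = 148.4615 / 1.286466 = 115.40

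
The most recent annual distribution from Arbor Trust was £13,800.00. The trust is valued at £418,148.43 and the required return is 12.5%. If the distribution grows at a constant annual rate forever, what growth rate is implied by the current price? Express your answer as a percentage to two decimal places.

8.91%

P = D₀(1+g)/(r−g) ⇒ P(r−g) = D₀(1+g) ⇒ g(P+D₀) = P·r − D₀
g = (P·r − D₀)/(P + D₀) = (£418,148.43×0.125 − £13,800.00) / (£418,148.43 + £13,800.00) = 0.089058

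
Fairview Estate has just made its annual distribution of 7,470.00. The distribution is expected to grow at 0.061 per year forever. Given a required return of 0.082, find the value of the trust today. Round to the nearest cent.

D₁ = D₀ × (1 + g) = 7,470.00 × 1.061 = 7,925.6700
Growing perpetuity: P = D₁ / (r − g) = 7,925.6700 / (0.082 − 0.061) = 377,412.86

377412.86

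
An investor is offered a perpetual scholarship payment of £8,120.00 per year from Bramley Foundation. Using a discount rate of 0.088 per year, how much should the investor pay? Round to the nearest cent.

£92272.73

Level perpetuity: PV = C / r = £8,120.00 / 0.088 = £92,272.73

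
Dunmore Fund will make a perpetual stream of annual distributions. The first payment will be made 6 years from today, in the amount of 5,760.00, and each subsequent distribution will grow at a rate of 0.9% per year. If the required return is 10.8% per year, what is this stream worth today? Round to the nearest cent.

Value at end of year 5: C₁ / (r − g) = 5,760.00 / (0.108 − 0.009) = 58,181.8182
Discount to today: PV = 58,181.8182 / (1 + 0.108)^5 = 58,181.8182 / 1.669932 = 34,840.83

34840.83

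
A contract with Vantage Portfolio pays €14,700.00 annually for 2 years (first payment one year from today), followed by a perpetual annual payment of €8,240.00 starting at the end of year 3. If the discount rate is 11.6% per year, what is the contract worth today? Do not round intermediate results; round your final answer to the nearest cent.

PV of 2-year annuity: €14,700.00 × [1 − (1+0.116)^−2] / 0.116 = 24974.94893
Perpetuity value at year 2: €8,240.00 / 0.116 = 71034.48276
PV of perpetuity: 71034.48276 / (1+0.116)^2 = 57034.91955
Total PV = 24974.94893 + 57034.91955 = 82009.86848

€82009.87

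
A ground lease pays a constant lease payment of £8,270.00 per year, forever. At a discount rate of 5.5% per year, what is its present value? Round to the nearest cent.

Level perpetuity: PV = C / r = £8,270.00 / 0.055 = £150,363.64

£150363.64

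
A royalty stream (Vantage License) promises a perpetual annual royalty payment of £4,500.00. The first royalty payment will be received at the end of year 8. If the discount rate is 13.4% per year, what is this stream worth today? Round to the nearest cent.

£13925.68

Value at end of year 7: C / r = £4,500.00 / 0.134 = £33,582.0896
Discount to today: PV = £33,582.0896 / (1 + 0.134)^7 = £33,582.0896 / 2.411523 = £13,925.68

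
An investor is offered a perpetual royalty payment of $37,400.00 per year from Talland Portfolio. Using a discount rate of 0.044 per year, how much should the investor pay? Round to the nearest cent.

$850000.00

Level perpetuity: PV = C / r = $37,400.00 / 0.044 = $850,000.00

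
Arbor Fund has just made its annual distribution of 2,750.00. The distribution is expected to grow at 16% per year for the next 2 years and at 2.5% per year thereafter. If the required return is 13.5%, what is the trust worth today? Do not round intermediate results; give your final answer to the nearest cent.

D_1 = 3190.00000
D_2 = 3700.40000
Terminal value at year 2: TV = D_2×(1+g_2)/(r−g_2) = 3792.91000/0.11 = 34481.00000
P_0 = D_1/(1+r)^1 + D_2/(1+r)^2 + TV/(1+r)^2
    = 2810.57269 + 2872.47957 + 26766.28695 = 32449.33921

32449.34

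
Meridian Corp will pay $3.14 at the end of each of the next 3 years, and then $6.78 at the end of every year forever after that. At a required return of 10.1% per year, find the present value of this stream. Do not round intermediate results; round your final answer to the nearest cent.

$58.09

PV of 3-year annuity: $3.14 × [1 − (1+0.101)^−3] / 0.101 = 7.79499
Perpetuity value at year 3: $6.78 / 0.101 = 67.12871
PV of perpetuity: 67.12871 / (1+0.101)^3 = 50.29750
Total PV = 7.79499 + 50.29750 = 58.09248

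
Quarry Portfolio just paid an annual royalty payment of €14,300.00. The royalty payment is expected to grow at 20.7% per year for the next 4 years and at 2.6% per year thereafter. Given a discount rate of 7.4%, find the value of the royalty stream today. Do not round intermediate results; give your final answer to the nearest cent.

€564829.92

D_1 = 17260.10000
D_2 = 20832.94070
D_3 = 25145.35942
D_4 = 30350.44883
Terminal value at year 4: TV = D_4×(1+g_2)/(r−g_2) = 31139.56050/0.048 = 648740.84365
P_0 = D_1/(1+r)^1 + D_2/(1+r)^2 + D_3/(1+r)^3 + D_4/(1+r)^4 + TV/(1+r)^4
    = 16070.85661 + 18061.00925 + 20297.61467 + 22811.19265 + 487589.24298 = 564829.91616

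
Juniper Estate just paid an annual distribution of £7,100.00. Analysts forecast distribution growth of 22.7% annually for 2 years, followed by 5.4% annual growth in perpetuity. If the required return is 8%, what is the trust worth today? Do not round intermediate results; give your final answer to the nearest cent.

£388737.90

D_1 = 8711.70000
D_2 = 10689.25590
Terminal value at year 2: TV = D_2×(1+g_2)/(r−g_2) = 11266.47572/0.026 = 433325.98918
P_0 = D_1/(1+r)^1 + D_2/(1+r)^2 + TV/(1+r)^2
    = 8066.38889 + 9164.31404 + 371507.19237 = 388737.89530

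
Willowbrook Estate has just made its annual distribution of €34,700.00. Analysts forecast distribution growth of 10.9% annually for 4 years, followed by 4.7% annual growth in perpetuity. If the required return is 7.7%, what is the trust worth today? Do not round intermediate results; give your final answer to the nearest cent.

€1510923.00

D_1 = 38482.30000
D_2 = 42676.87070
D_3 = 47328.64961
D_4 = 52487.47241
Terminal value at year 4: TV = D_4×(1+g_2)/(r−g_2) = 54954.38362/0.03 = 1831812.78723
P_0 = D_1/(1+r)^1 + D_2/(1+r)^2 + D_3/(1+r)^3 + D_4/(1+r)^4 + TV/(1+r)^4
    = 35731.01207 + 36792.65774 + 37885.84720 + 39011.51768 + 1361501.96713 = 1510923.00182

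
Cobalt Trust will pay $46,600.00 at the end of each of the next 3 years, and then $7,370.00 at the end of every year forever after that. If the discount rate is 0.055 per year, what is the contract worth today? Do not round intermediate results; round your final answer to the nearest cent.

PV of 3-year annuity: $46,600.00 × [1 − (1+0.055)^−3] / 0.055 = 125723.69544
Perpetuity value at year 3: $7,370.00 / 0.055 = 134000.00000
PV of perpetuity: 134000.00000 / (1+0.055)^3 = 114116.23100
Total PV = 125723.69544 + 114116.23100 = 239839.92644

$239839.93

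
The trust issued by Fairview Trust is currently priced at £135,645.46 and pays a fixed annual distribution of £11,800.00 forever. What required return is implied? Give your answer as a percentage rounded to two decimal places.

8.70%

P = C/r ⇒ r = C/P = £11,800.00/£135,645.46 = 0.086991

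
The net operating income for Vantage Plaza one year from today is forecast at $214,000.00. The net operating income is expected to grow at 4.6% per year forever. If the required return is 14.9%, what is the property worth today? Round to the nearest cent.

Growing perpetuity: P = D₁ / (r − g) = $214,000.0000 / (0.149 − 0.046) = $2,077,669.90

$2077669.90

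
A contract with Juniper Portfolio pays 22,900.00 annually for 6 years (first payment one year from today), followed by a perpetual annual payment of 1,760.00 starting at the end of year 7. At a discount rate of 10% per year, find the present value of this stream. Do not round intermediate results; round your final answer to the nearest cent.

109670.21

PV of 6-year annuity: 22,900.00 × [1 − (1+0.1)^−6] / 0.1 = 99735.47002
Perpetuity value at year 6: 1,760.00 / 0.1 = 17600.00000
PV of perpetuity: 17600.00000 / (1+0.1)^6 = 9934.74117
Total PV = 99735.47002 + 9934.74117 = 109670.21119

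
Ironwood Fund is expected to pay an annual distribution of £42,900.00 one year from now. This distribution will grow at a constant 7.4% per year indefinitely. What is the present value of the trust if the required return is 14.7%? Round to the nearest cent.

£587671.23

Growing perpetuity: P = D₁ / (r − g) = £42,900.0000 / (0.147 − 0.074) = £587,671.23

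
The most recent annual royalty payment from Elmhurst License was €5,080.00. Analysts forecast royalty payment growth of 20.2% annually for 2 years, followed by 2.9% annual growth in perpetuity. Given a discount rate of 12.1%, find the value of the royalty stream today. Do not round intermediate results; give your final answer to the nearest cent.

€76614.16

D_1 = 6106.16000
D_2 = 7339.60432
Terminal value at year 2: TV = D_2×(1+g_2)/(r−g_2) = 7552.45285/0.092 = 82091.87875
P_0 = D_1/(1+r)^1 + D_2/(1+r)^2 + TV/(1+r)^2
    = 5447.06512 + 5840.65323 + 65326.43671 = 76614.15506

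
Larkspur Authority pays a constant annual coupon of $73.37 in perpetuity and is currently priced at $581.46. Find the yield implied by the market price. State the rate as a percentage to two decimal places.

12.62%

P = C/r ⇒ r = C/P = $73.37/$581.46 = 0.126182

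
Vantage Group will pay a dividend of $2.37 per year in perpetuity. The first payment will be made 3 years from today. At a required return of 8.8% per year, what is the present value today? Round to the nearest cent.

Value at end of year 2: C / r = $2.37 / 0.088 = $26.9318
Discount to today: PV = $26.9318 / (1 + 0.088)^2 = $26.9318 / 1.183744 = $22.75

$22.75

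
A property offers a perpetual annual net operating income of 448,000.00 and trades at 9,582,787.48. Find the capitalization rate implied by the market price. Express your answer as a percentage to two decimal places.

P = C/r ⇒ r = C/P = 448,000.00/9,582,787.48 = 0.046750

4.68%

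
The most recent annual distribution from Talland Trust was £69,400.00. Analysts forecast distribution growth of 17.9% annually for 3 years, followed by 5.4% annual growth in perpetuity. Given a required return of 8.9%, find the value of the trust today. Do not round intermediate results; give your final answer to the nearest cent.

£2896647.94

D_1 = 81822.60000
D_2 = 96468.84540
D_3 = 113736.76873
Terminal value at year 3: TV = D_3×(1+g_2)/(r−g_2) = 119878.55424/0.035 = 3425101.54965
P_0 = D_1/(1+r)^1 + D_2/(1+r)^2 + D_3/(1+r)^3 + TV/(1+r)^3
    = 75135.53719 + 81345.08572 + 88067.82008 + 2652099.49597 = 2896647.93896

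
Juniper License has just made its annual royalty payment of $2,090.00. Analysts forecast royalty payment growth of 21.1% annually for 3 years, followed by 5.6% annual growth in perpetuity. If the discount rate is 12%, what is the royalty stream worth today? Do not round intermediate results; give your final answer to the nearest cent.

$50937.37

D_1 = 2530.99000
D_2 = 3065.02889
D_3 = 3711.74999
Terminal value at year 3: TV = D_3×(1+g_2)/(r−g_2) = 3919.60798/0.064 = 61243.87477
P_0 = D_1/(1+r)^1 + D_2/(1+r)^2 + D_3/(1+r)^3 + TV/(1+r)^3
    = 2259.81250 + 2443.42227 + 2641.95032 + 43592.18036 = 50937.36545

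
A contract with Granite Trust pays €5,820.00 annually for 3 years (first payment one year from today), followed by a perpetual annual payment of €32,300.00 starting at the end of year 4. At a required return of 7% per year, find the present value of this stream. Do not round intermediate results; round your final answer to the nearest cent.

€391936.68

PV of 3-year annuity: €5,820.00 × [1 − (1+0.07)^−3] / 0.07 = 15273.51938
Perpetuity value at year 3: €32,300.00 / 0.07 = 461428.57143
PV of perpetuity: 461428.57143 / (1+0.07)^3 = 376663.16319
Total PV = 15273.51938 + 376663.16319 = 391936.68257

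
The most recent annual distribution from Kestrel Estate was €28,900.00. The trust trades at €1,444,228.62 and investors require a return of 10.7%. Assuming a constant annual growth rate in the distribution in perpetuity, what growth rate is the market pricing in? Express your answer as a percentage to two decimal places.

P = D₀(1+g)/(r−g) ⇒ P(r−g) = D₀(1+g) ⇒ g(P+D₀) = P·r − D₀
g = (P·r − D₀)/(P + D₀) = (€1,444,228.62×0.107 − €28,900.00) / (€1,444,228.62 + €28,900.00) = 0.085283

8.53%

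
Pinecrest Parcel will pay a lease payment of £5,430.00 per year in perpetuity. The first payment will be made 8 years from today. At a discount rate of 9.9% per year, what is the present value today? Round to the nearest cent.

£28325.71

Value at end of year 7: C / r = £5,430.00 / 0.099 = £54,848.4848
Discount to today: PV = £54,848.4848 / (1 + 0.099)^7 = £54,848.4848 / 1.936350 = £28,325.71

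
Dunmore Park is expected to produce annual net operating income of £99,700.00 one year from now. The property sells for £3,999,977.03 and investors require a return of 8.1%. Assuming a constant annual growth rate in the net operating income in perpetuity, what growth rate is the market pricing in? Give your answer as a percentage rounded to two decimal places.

5.61%

P = D₁/(r−g) ⇒ g = r − D₁/P = 0.081 − £99,700.00/£3,999,977.03 = 0.056075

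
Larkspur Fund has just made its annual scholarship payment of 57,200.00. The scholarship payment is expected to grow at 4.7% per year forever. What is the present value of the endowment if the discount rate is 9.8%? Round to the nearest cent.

1174282.35

D₁ = D₀ × (1 + g) = 57,200.00 × 1.047 = 59,888.4000
Growing perpetuity: P = D₁ / (r − g) = 59,888.4000 / (0.098 − 0.047) = 1,174,282.35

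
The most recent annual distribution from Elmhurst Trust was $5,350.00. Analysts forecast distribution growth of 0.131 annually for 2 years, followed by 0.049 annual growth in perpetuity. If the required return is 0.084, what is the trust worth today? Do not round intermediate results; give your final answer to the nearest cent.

D_1 = 6050.85000
D_2 = 6843.51135
Terminal value at year 2: TV = D_2×(1+g_2)/(r−g_2) = 7178.84341/0.035 = 205109.81160
P_0 = D_1/(1+r)^1 + D_2/(1+r)^2 + TV/(1+r)^2
    = 5581.96494 + 5823.98741 + 174553.22266 = 185959.17501

$185959.18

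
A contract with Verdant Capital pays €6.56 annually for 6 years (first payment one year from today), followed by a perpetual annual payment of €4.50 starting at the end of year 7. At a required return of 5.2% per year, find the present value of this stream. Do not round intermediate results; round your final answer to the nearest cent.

€96.93

PV of 6-year annuity: €6.56 × [1 − (1+0.052)^−6] / 0.052 = 33.08463
Perpetuity value at year 6: €4.50 / 0.052 = 86.53846
PV of perpetuity: 86.53846 / (1+0.052)^6 = 63.84321
Total PV = 33.08463 + 63.84321 = 96.92784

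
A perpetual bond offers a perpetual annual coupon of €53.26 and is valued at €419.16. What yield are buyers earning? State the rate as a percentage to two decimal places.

12.71%

P = C/r ⇒ r = C/P = €53.26/€419.16 = 0.127064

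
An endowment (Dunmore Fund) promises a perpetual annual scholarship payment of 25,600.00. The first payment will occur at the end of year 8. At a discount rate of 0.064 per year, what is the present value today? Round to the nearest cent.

Value at end of year 7: C / r = 25,600.00 / 0.064 = 400,000.0000
Discount to today: PV = 400,000.0000 / (1 + 0.064)^7 = 400,000.0000 / 1.543801 = 259,100.71

259100.71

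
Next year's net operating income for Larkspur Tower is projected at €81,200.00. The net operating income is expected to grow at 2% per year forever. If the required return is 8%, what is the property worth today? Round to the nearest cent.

Growing perpetuity: P = D₁ / (r − g) = €81,200.0000 / (0.08 − 0.02) = €1,353,333.33

€1353333.33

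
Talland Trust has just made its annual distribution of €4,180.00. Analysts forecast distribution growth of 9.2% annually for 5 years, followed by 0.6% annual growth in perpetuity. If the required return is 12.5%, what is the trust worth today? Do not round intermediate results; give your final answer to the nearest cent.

€49580.51

D_1 = 4564.56000
D_2 = 4984.49952
D_3 = 5443.07348
D_4 = 5943.83624
D_5 = 6490.66917
Terminal value at year 5: TV = D_5×(1+g_2)/(r−g_2) = 6529.61318/0.119 = 54870.69903
P_0 = D_1/(1+r)^1 + D_2/(1+r)^2 + D_3/(1+r)^3 + D_4/(1+r)^4 + D_5/(1+r)^5 + TV/(1+r)^5
    = 4057.38667 + 3938.36999 + 3822.84447 + 3710.70770 + 3601.86027 + 30449.33980 = 49580.50890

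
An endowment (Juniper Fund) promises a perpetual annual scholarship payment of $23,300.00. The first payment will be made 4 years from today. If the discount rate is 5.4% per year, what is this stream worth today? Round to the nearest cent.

Value at end of year 3: C / r = $23,300.00 / 0.054 = $431,481.4815
Discount to today: PV = $431,481.4815 / (1 + 0.054)^3 = $431,481.4815 / 1.170905 = $368,502.41

$368502.41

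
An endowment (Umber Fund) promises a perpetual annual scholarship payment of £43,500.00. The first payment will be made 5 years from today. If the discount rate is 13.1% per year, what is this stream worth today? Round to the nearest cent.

Value at end of year 4: C / r = £43,500.00 / 0.131 = £332,061.0687
Discount to today: PV = £332,061.0687 / (1 + 0.131)^4 = £332,061.0687 / 1.636253 = £202,939.95

£202939.95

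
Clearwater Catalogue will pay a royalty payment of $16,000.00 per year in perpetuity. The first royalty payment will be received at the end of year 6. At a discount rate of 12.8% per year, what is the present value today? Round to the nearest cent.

$68448.59

Value at end of year 5: C / r = $16,000.00 / 0.128 = $125,000.0000
Discount to today: PV = $125,000.0000 / (1 + 0.128)^5 = $125,000.0000 / 1.826188 = $68,448.59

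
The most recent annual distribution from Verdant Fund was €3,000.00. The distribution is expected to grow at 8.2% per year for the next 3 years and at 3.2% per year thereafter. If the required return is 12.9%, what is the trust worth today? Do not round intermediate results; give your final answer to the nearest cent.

€36366.25

D_1 = 3246.00000
D_2 = 3512.17200
D_3 = 3800.17010
Terminal value at year 3: TV = D_3×(1+g_2)/(r−g_2) = 3921.77555/0.097 = 40430.67575
P_0 = D_1/(1+r)^1 + D_2/(1+r)^2 + D_3/(1+r)^3 + TV/(1+r)^3
    = 2875.11072 + 2755.42055 + 2640.71305 + 28095.00892 = 36366.25323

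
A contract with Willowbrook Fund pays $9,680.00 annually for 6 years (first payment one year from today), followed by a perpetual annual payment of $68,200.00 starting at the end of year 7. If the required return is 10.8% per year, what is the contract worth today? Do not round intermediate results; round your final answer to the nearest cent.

$382477.45

PV of 6-year annuity: $9,680.00 × [1 − (1+0.108)^−6] / 0.108 = 41188.63638
Perpetuity value at year 6: $68,200.00 / 0.108 = 631481.48148
PV of perpetuity: 631481.48148 / (1+0.108)^6 = 341288.81607
Total PV = 41188.63638 + 341288.81607 = 382477.45245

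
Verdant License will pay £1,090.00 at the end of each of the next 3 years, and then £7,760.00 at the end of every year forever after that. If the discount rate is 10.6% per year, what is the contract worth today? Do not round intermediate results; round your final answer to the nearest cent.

£56793.90

PV of 3-year annuity: £1,090.00 × [1 − (1+0.106)^−3] / 0.106 = 2682.28981
Perpetuity value at year 3: £7,760.00 / 0.106 = 73207.54717
PV of perpetuity: 73207.54717 / (1+0.106)^3 = 54111.61240
Total PV = 2682.28981 + 54111.61240 = 56793.90221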